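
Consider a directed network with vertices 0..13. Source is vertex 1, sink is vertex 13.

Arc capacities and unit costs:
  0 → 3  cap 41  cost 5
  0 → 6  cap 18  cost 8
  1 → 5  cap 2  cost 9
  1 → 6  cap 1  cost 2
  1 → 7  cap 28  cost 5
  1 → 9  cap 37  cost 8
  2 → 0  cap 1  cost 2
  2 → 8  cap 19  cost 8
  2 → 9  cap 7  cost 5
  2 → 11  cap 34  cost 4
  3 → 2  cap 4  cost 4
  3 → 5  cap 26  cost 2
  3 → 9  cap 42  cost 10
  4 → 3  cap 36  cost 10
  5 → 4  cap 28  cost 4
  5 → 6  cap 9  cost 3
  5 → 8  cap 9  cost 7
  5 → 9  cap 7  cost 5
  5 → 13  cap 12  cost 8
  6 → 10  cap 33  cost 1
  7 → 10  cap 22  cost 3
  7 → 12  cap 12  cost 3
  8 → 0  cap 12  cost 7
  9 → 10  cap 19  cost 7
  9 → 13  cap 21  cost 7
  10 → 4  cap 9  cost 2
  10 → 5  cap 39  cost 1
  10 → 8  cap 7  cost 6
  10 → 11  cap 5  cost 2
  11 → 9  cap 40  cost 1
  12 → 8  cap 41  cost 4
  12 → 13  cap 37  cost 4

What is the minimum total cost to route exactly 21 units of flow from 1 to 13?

Minimum cost for 21 units: 276

shortest-cost path #1: 1→7→12→13 push 12 @ unit cost 12 (adds 144)
shortest-cost path #2: 1→6→10→5→13 push 1 @ unit cost 12 (adds 12)
shortest-cost path #3: 1→9→13 push 8 @ unit cost 15 (adds 120)
total cost = 276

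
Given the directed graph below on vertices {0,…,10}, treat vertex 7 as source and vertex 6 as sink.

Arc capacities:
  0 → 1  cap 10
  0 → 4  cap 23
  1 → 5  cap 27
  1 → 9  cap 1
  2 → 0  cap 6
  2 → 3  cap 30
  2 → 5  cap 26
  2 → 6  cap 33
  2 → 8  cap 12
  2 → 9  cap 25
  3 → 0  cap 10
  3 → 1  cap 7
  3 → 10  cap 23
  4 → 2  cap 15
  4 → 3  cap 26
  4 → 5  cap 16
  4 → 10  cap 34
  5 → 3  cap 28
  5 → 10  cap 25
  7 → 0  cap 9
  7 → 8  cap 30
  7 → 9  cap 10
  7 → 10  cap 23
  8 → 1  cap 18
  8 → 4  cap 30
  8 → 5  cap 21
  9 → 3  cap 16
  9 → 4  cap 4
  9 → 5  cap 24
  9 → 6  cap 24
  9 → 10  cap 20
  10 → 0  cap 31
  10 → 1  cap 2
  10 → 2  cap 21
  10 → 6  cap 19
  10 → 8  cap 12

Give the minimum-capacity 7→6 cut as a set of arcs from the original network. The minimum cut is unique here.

Min-cut arcs: {(1,9), (4,2), (7,9), (10,2), (10,6)} (total capacity 66)

augment #1: 7→9→6 push 10
augment #2: 7→10→6 push 19
augment #3: 7→10→2→6 push 4
augment #4: 7→0→1→9→6 push 1
augment #5: 7→0→4→2→6 push 8
augment #6: 7→8→4→2→6 push 7
augment #7: 7→8→4→10→2→6 push 14
augment #8: 7→8→4→10→2→9→6 push 3
max flow = 66; residual-reachable set from 7 gives S-side
cut edges (S→T): {(1,9), (4,2), (7,9), (10,2), (10,6)} total cap 66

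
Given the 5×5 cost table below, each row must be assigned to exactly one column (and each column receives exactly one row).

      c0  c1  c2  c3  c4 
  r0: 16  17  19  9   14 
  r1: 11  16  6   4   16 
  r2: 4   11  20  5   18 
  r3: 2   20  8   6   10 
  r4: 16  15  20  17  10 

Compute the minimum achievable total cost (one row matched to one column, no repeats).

Minimum assignment cost: 38

optimal assignment: row0→col3 (cost 9), row1→col2 (cost 6), row2→col1 (cost 11), row3→col0 (cost 2), row4→col4 (cost 10)
total = 9 + 6 + 11 + 2 + 10 = 38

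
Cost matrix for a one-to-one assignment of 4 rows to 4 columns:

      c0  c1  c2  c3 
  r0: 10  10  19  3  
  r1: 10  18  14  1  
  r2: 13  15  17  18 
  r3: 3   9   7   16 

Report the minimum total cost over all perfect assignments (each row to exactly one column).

one of 2 optimal assignments: row0→col1 (cost 10), row1→col3 (cost 1), row2→col0 (cost 13), row3→col2 (cost 7)
total = 10 + 1 + 13 + 7 = 31

Minimum assignment cost: 31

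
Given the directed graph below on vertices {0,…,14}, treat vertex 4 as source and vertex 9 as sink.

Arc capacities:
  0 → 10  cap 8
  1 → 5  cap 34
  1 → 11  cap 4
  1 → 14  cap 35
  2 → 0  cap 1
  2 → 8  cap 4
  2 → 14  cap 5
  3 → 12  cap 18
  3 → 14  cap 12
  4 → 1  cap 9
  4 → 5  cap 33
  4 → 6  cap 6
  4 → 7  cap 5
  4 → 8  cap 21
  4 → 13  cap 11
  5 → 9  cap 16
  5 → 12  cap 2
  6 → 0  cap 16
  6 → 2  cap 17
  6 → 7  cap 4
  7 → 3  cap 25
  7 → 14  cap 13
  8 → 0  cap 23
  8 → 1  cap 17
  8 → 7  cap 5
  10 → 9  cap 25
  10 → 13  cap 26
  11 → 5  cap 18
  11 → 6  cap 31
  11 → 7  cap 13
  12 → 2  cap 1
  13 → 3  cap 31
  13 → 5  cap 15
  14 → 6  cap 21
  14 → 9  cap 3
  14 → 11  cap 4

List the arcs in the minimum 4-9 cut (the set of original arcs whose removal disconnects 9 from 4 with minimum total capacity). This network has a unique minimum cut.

augment #1: 4→5→9 push 16
augment #2: 4→1→14→9 push 3
augment #3: 4→6→0→10→9 push 6
augment #4: 4→8→0→10→9 push 2
max flow = 27; residual-reachable set from 4 gives S-side
cut edges (S→T): {(0,10), (5,9), (14,9)} total cap 27

Min-cut arcs: {(0,10), (5,9), (14,9)} (total capacity 27)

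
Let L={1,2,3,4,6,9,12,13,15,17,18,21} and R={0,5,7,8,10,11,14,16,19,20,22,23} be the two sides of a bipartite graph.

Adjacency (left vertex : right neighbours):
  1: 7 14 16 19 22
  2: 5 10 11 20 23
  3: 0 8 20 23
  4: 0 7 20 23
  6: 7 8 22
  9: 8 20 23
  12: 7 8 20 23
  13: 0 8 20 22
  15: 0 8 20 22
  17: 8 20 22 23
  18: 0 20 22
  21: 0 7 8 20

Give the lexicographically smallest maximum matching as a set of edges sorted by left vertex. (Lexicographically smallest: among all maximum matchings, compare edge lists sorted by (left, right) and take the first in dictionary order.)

Lex-smallest maximum matching: {(1,14), (2,5), (3,0), (4,7), (6,8), (9,20), (12,23), (13,22)}

|M| = 8 (so the lex-smallest maximum matching has 8 edges)
process left vertices in ascending order; for each, take the smallest-labelled available neighbour that still permits 8 edges overall, or leave it unmatched if none does
lex-smallest matching: {1-14, 2-5, 3-0, 4-7, 6-8, 9-20, 12-23, 13-22}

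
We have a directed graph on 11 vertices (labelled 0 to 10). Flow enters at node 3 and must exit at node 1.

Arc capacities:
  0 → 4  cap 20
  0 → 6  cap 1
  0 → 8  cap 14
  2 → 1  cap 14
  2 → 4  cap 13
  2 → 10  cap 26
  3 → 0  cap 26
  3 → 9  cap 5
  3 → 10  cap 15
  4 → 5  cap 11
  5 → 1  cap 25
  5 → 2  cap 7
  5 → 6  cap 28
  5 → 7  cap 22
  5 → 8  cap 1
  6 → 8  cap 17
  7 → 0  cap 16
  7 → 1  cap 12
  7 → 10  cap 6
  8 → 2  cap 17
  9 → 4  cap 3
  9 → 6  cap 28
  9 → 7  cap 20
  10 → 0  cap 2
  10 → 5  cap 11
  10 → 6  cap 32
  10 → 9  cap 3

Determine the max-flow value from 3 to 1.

Maximum flow value: 44

augment #1: 3→9→7→1 bottleneck 5, total now 5
augment #2: 3→10→5→1 bottleneck 11, total now 16
augment #3: 3→0→4→5→1 bottleneck 11, total now 27
augment #4: 3→0→8→2→1 bottleneck 14, total now 41
augment #5: 3→10→9→7→1 bottleneck 3, total now 44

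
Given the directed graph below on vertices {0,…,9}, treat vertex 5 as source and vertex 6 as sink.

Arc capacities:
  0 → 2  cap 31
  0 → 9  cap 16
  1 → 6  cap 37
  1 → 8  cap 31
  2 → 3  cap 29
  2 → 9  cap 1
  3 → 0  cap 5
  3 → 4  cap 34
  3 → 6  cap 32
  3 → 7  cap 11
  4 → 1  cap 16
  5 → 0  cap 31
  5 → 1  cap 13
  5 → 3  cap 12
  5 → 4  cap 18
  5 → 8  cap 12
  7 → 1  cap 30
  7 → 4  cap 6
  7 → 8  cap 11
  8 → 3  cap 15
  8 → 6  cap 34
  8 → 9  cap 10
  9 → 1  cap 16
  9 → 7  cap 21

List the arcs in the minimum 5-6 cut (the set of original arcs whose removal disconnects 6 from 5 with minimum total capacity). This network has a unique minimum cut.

augment #1: 5→1→6 push 13
augment #2: 5→3→6 push 12
augment #3: 5→8→6 push 12
augment #4: 5→4→1→6 push 16
augment #5: 5→0→2→3→6 push 20
augment #6: 5→0→9→1→6 push 8
augment #7: 5→0→9→1→8→6 push 3
max flow = 84; residual-reachable set from 5 gives S-side
cut edges (S→T): {(4,1), (5,0), (5,1), (5,3), (5,8)} total cap 84

Min-cut arcs: {(4,1), (5,0), (5,1), (5,3), (5,8)} (total capacity 84)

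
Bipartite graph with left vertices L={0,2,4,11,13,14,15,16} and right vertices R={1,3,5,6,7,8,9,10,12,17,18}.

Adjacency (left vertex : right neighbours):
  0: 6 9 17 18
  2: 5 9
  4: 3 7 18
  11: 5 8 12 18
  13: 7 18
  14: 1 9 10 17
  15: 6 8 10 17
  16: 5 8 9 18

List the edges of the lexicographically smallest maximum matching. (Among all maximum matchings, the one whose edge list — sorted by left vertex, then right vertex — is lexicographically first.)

Lex-smallest maximum matching: {(0,6), (2,5), (4,3), (11,8), (13,7), (14,1), (15,10), (16,9)}

|M| = 8 (so the lex-smallest maximum matching has 8 edges)
process left vertices in ascending order; for each, take the smallest-labelled available neighbour that still permits 8 edges overall, or leave it unmatched if none does
lex-smallest matching: {0-6, 2-5, 4-3, 11-8, 13-7, 14-1, 15-10, 16-9}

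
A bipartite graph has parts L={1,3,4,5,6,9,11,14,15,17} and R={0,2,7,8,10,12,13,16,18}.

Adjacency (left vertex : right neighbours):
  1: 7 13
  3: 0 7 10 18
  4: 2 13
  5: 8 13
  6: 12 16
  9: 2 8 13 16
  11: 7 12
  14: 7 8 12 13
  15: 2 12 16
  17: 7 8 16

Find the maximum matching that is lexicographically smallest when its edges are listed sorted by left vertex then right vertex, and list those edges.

|M| = 7 (so the lex-smallest maximum matching has 7 edges)
process left vertices in ascending order; for each, take the smallest-labelled available neighbour that still permits 7 edges overall, or leave it unmatched if none does
lex-smallest matching: {1-7, 3-0, 4-2, 5-8, 6-12, 9-13, 15-16}

Lex-smallest maximum matching: {(1,7), (3,0), (4,2), (5,8), (6,12), (9,13), (15,16)}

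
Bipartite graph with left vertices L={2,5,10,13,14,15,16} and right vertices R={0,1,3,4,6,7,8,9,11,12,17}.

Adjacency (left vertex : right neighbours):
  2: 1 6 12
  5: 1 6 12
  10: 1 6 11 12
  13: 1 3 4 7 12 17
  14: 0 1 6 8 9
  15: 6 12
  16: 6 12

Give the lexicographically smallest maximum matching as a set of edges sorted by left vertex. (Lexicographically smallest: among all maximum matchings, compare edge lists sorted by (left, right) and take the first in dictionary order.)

|M| = 6 (so the lex-smallest maximum matching has 6 edges)
process left vertices in ascending order; for each, take the smallest-labelled available neighbour that still permits 6 edges overall, or leave it unmatched if none does
lex-smallest matching: {2-1, 5-6, 10-11, 13-3, 14-0, 15-12}

Lex-smallest maximum matching: {(2,1), (5,6), (10,11), (13,3), (14,0), (15,12)}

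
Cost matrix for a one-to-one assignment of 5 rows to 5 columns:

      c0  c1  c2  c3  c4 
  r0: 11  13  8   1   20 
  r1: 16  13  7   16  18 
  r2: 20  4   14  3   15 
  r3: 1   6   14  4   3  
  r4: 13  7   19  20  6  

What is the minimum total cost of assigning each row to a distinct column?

optimal assignment: row0→col3 (cost 1), row1→col2 (cost 7), row2→col1 (cost 4), row3→col0 (cost 1), row4→col4 (cost 6)
total = 1 + 7 + 4 + 1 + 6 = 19

Minimum assignment cost: 19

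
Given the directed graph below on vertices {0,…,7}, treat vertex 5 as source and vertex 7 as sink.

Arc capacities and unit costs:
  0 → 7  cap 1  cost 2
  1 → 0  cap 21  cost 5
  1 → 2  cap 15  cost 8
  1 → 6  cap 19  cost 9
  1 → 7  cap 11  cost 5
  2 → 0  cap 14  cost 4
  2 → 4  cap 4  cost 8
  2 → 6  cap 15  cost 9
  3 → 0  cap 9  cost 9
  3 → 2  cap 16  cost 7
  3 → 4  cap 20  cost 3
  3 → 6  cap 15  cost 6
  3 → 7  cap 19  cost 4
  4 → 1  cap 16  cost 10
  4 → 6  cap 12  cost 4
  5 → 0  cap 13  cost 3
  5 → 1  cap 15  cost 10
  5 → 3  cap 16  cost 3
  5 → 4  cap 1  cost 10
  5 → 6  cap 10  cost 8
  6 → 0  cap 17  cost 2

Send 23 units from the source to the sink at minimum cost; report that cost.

Minimum cost for 23 units: 207

shortest-cost path #1: 5→0→7 push 1 @ unit cost 5 (adds 5)
shortest-cost path #2: 5→3→7 push 16 @ unit cost 7 (adds 112)
shortest-cost path #3: 5→1→7 push 6 @ unit cost 15 (adds 90)
total cost = 207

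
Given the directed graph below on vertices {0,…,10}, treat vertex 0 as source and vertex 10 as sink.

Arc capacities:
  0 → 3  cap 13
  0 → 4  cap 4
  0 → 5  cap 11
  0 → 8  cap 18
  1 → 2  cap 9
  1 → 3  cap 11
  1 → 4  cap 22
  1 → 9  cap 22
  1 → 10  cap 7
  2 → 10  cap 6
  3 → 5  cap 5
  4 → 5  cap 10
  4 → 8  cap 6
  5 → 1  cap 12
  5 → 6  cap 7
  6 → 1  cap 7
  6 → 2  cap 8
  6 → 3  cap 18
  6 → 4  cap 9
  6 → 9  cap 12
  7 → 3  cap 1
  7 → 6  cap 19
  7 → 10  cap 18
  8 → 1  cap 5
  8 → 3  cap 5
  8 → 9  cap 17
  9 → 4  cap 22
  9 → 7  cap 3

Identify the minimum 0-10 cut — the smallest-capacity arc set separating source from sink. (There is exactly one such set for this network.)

augment #1: 0→5→1→10 push 7
augment #2: 0→5→1→2→10 push 4
augment #3: 0→8→1→2→10 push 2
augment #4: 0→8→9→7→10 push 3
max flow = 16; residual-reachable set from 0 gives S-side
cut edges (S→T): {(1,10), (2,10), (9,7)} total cap 16

Min-cut arcs: {(1,10), (2,10), (9,7)} (total capacity 16)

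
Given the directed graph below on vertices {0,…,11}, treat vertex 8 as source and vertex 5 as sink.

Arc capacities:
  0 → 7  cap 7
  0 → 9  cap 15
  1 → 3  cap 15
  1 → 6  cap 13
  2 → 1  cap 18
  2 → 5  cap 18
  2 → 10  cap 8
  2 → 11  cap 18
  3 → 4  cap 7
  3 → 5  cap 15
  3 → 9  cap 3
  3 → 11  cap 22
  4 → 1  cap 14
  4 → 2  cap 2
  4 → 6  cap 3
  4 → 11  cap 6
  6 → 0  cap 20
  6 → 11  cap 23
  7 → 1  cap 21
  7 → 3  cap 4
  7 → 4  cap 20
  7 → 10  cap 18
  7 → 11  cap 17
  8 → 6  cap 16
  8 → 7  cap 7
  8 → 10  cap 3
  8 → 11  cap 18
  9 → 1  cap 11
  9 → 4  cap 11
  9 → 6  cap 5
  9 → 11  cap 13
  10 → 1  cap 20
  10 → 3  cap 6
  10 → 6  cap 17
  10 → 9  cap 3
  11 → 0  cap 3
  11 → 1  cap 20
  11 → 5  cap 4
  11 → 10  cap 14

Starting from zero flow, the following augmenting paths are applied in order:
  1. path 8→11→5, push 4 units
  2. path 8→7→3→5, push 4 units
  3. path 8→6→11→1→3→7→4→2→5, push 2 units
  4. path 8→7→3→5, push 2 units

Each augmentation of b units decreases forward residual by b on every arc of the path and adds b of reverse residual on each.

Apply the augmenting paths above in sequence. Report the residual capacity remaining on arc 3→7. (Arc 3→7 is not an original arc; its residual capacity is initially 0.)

Residual capacity of (3,7): 4

after path 1 (8→11→5, push 4): res(3,7)=0
after path 2 (8→7→3→5, push 4): res(3,7)=4
after path 3 (8→6→11→1→3→7→4→2→5, push 2): res(3,7)=2
after path 4 (8→7→3→5, push 2): res(3,7)=4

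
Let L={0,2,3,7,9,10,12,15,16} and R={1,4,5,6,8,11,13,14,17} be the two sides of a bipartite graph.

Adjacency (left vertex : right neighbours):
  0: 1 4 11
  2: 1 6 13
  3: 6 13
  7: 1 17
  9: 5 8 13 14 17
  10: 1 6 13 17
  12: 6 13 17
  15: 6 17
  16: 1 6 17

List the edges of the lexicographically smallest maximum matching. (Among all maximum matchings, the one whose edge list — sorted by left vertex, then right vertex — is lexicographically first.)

Lex-smallest maximum matching: {(0,4), (2,1), (3,6), (7,17), (9,5), (10,13)}

|M| = 6 (so the lex-smallest maximum matching has 6 edges)
process left vertices in ascending order; for each, take the smallest-labelled available neighbour that still permits 6 edges overall, or leave it unmatched if none does
lex-smallest matching: {0-4, 2-1, 3-6, 7-17, 9-5, 10-13}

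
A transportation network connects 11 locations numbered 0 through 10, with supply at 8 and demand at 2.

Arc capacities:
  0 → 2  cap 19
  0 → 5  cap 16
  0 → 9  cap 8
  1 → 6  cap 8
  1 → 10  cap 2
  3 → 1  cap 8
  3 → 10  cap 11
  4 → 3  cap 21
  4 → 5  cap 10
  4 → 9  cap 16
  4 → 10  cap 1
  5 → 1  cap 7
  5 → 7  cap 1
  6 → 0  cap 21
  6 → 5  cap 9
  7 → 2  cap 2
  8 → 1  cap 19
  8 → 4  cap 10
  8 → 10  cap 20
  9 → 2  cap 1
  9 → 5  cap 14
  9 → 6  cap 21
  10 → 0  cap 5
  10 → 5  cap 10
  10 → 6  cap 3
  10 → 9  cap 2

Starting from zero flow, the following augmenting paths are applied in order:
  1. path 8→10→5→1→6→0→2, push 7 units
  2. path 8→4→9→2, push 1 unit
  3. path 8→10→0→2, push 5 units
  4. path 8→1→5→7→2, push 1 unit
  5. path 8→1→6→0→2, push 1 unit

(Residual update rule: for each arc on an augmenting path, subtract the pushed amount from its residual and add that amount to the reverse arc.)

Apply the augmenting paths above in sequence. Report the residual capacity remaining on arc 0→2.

Residual capacity of (0,2): 6

after path 1 (8→10→5→1→6→0→2, push 7): res(0,2)=12
after path 2 (8→4→9→2, push 1): res(0,2)=12
after path 3 (8→10→0→2, push 5): res(0,2)=7
after path 4 (8→1→5→7→2, push 1): res(0,2)=7
after path 5 (8→1→6→0→2, push 1): res(0,2)=6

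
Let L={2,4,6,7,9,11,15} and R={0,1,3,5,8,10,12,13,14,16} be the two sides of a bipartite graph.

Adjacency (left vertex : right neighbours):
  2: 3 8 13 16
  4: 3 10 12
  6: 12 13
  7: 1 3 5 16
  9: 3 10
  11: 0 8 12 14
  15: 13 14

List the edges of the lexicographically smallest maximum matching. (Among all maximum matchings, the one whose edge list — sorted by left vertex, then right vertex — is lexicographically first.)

Lex-smallest maximum matching: {(2,3), (4,12), (6,13), (7,1), (9,10), (11,0), (15,14)}

|M| = 7 (so the lex-smallest maximum matching has 7 edges)
process left vertices in ascending order; for each, take the smallest-labelled available neighbour that still permits 7 edges overall, or leave it unmatched if none does
lex-smallest matching: {2-3, 4-12, 6-13, 7-1, 9-10, 11-0, 15-14}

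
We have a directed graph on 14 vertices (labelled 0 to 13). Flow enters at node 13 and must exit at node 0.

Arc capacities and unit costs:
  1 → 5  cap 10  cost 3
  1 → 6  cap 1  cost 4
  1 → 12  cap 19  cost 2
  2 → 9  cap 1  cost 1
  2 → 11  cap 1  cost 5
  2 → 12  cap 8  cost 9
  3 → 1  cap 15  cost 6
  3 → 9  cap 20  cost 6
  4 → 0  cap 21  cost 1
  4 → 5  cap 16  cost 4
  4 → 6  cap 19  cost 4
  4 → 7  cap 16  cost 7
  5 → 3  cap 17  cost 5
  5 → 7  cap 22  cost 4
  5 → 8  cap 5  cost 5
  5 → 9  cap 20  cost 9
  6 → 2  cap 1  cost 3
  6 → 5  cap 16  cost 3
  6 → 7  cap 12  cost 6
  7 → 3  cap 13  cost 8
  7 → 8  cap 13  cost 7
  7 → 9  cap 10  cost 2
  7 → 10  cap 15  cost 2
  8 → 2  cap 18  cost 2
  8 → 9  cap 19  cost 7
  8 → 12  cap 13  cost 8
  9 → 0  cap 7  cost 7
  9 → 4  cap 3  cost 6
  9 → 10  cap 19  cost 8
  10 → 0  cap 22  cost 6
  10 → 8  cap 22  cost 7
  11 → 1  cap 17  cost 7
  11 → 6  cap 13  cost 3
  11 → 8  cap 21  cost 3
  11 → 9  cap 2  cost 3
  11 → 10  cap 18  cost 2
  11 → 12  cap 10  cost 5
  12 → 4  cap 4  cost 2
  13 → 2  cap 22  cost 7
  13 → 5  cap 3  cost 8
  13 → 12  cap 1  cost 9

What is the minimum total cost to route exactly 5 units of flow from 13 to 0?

Minimum cost for 5 units: 84

shortest-cost path #1: 13→12→4→0 push 1 @ unit cost 12 (adds 12)
shortest-cost path #2: 13→2→9→0 push 1 @ unit cost 15 (adds 15)
shortest-cost path #3: 13→2→12→4→0 push 3 @ unit cost 19 (adds 57)
total cost = 84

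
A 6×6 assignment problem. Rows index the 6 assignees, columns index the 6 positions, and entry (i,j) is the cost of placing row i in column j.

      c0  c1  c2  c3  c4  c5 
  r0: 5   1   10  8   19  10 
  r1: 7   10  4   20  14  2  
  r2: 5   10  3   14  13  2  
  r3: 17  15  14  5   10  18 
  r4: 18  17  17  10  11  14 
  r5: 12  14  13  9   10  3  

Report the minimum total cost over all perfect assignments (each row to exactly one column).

optimal assignment: row0→col1 (cost 1), row1→col2 (cost 4), row2→col0 (cost 5), row3→col3 (cost 5), row4→col4 (cost 11), row5→col5 (cost 3)
total = 1 + 4 + 5 + 5 + 11 + 3 = 29

Minimum assignment cost: 29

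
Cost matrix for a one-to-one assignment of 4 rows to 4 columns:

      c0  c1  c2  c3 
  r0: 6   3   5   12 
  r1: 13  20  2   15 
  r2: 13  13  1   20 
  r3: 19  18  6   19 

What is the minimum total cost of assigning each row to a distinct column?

Minimum assignment cost: 36

optimal assignment: row0→col1 (cost 3), row1→col0 (cost 13), row2→col2 (cost 1), row3→col3 (cost 19)
total = 3 + 13 + 1 + 19 = 36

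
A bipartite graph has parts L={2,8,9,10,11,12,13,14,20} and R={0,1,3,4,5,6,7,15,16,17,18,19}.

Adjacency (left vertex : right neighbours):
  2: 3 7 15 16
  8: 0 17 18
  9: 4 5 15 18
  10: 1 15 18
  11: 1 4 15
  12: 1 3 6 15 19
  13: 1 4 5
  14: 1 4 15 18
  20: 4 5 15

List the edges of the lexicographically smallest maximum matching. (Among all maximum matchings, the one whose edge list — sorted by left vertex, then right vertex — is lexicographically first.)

Lex-smallest maximum matching: {(2,3), (8,0), (9,4), (10,1), (11,15), (12,6), (13,5), (14,18)}

|M| = 8 (so the lex-smallest maximum matching has 8 edges)
process left vertices in ascending order; for each, take the smallest-labelled available neighbour that still permits 8 edges overall, or leave it unmatched if none does
lex-smallest matching: {2-3, 8-0, 9-4, 10-1, 11-15, 12-6, 13-5, 14-18}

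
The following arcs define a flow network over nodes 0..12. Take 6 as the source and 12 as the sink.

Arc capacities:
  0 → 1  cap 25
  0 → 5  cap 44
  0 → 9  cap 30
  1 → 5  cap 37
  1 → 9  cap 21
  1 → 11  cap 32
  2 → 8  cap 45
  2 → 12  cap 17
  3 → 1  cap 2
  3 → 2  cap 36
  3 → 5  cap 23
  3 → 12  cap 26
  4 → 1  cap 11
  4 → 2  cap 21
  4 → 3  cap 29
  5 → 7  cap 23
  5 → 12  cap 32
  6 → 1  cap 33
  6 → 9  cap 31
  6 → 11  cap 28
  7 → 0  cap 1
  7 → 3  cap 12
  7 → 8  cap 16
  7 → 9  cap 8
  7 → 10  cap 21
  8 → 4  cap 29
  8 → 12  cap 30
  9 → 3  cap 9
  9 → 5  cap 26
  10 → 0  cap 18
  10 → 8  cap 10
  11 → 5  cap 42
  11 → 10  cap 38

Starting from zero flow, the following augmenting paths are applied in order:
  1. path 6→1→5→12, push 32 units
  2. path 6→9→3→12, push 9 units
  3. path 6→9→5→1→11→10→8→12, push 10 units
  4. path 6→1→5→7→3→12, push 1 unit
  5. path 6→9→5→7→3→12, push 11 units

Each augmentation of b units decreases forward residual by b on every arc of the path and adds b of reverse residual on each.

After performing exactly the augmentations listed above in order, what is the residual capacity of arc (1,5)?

Residual capacity of (1,5): 14

after path 1 (6→1→5→12, push 32): res(1,5)=5
after path 2 (6→9→3→12, push 9): res(1,5)=5
after path 3 (6→9→5→1→11→10→8→12, push 10): res(1,5)=15
after path 4 (6→1→5→7→3→12, push 1): res(1,5)=14
after path 5 (6→9→5→7→3→12, push 11): res(1,5)=14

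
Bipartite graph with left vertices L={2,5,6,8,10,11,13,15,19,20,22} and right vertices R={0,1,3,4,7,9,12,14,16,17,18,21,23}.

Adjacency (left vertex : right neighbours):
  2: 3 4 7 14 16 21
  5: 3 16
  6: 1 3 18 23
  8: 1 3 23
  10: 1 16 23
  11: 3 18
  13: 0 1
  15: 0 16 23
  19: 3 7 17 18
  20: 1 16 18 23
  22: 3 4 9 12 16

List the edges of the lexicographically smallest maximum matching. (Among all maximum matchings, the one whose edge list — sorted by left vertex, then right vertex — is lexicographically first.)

Lex-smallest maximum matching: {(2,4), (5,3), (6,1), (8,23), (10,16), (11,18), (13,0), (19,7), (22,9)}

|M| = 9 (so the lex-smallest maximum matching has 9 edges)
process left vertices in ascending order; for each, take the smallest-labelled available neighbour that still permits 9 edges overall, or leave it unmatched if none does
lex-smallest matching: {2-4, 5-3, 6-1, 8-23, 10-16, 11-18, 13-0, 19-7, 22-9}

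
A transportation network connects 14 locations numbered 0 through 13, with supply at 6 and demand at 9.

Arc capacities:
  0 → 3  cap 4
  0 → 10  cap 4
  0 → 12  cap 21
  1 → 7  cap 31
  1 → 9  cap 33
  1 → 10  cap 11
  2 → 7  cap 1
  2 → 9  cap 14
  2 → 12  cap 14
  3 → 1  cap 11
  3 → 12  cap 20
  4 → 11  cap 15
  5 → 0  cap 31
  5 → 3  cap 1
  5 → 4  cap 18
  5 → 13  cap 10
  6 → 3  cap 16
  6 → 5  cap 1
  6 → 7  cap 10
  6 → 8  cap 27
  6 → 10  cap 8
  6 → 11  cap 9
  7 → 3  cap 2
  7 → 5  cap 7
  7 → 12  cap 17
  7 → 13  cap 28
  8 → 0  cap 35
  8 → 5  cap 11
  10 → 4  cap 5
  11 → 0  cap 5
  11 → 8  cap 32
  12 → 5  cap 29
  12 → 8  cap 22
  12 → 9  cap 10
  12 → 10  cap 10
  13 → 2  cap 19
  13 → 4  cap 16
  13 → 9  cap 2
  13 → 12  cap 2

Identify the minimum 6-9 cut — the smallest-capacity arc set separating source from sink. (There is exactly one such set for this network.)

Min-cut arcs: {(2,9), (3,1), (12,9), (13,9)} (total capacity 37)

augment #1: 6→3→1→9 push 11
augment #2: 6→3→12→9 push 5
augment #3: 6→5→13→9 push 1
augment #4: 6→7→12→9 push 5
augment #5: 6→7→13→9 push 1
augment #6: 6→7→13→2→9 push 4
augment #7: 6→8→5→13→2→9 push 9
augment #8: 6→8→0→12→7→13→2→9 push 1
max flow = 37; residual-reachable set from 6 gives S-side
cut edges (S→T): {(2,9), (3,1), (12,9), (13,9)} total cap 37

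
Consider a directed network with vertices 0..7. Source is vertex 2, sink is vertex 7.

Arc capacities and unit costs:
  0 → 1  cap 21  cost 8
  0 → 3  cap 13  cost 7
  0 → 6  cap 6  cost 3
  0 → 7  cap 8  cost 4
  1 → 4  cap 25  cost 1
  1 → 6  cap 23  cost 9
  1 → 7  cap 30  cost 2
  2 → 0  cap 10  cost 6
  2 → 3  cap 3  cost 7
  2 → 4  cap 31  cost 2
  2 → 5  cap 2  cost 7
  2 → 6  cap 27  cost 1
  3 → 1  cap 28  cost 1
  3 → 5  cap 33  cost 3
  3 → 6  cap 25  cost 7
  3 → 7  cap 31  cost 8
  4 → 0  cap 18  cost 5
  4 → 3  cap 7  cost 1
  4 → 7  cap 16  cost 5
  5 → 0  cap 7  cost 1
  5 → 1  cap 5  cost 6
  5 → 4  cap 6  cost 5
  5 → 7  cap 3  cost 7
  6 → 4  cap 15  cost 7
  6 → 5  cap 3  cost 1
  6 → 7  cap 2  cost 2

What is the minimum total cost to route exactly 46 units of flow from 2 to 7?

Minimum cost for 46 units: 410

shortest-cost path #1: 2→6→7 push 2 @ unit cost 3 (adds 6)
shortest-cost path #2: 2→4→3→1→7 push 7 @ unit cost 6 (adds 42)
shortest-cost path #3: 2→4→7 push 16 @ unit cost 7 (adds 112)
shortest-cost path #4: 2→6→5→0→7 push 3 @ unit cost 7 (adds 21)
shortest-cost path #5: 2→0→7 push 5 @ unit cost 10 (adds 50)
shortest-cost path #6: 2→3→1→7 push 3 @ unit cost 10 (adds 30)
shortest-cost path #7: 2→0→5→7 push 3 @ unit cost 12 (adds 36)
shortest-cost path #8: 2→5→1→7 push 2 @ unit cost 15 (adds 30)
shortest-cost path #9: 2→0→1→7 push 2 @ unit cost 16 (adds 32)
shortest-cost path #10: 2→4→0→1→7 push 3 @ unit cost 17 (adds 51)
total cost = 410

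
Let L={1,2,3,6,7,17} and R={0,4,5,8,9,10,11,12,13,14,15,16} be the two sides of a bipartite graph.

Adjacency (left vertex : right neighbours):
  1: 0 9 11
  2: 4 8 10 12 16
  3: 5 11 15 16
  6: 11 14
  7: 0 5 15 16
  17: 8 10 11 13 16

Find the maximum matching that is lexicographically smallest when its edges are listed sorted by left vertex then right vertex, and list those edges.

|M| = 6 (so the lex-smallest maximum matching has 6 edges)
process left vertices in ascending order; for each, take the smallest-labelled available neighbour that still permits 6 edges overall, or leave it unmatched if none does
lex-smallest matching: {1-0, 2-4, 3-5, 6-11, 7-15, 17-8}

Lex-smallest maximum matching: {(1,0), (2,4), (3,5), (6,11), (7,15), (17,8)}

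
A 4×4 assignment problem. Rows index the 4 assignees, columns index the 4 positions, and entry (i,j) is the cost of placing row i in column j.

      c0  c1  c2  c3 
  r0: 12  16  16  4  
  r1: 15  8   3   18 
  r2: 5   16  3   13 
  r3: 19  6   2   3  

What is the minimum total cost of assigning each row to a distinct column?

Minimum assignment cost: 18

optimal assignment: row0→col3 (cost 4), row1→col2 (cost 3), row2→col0 (cost 5), row3→col1 (cost 6)
total = 4 + 3 + 5 + 6 = 18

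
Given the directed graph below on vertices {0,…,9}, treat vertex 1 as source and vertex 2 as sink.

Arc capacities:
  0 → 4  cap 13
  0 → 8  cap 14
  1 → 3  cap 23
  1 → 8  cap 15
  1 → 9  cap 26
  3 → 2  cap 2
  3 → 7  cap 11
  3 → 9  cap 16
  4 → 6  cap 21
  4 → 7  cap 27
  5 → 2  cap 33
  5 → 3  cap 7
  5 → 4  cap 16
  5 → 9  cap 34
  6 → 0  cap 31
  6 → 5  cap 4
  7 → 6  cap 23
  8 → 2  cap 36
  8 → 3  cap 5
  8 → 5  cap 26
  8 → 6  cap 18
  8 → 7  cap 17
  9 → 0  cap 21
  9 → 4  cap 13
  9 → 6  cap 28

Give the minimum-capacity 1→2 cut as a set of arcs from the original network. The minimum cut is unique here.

Min-cut arcs: {(0,8), (1,8), (3,2), (6,5)} (total capacity 35)

augment #1: 1→3→2 push 2
augment #2: 1→8→2 push 15
augment #3: 1→9→0→8→2 push 14
augment #4: 1→9→6→5→2 push 4
max flow = 35; residual-reachable set from 1 gives S-side
cut edges (S→T): {(0,8), (1,8), (3,2), (6,5)} total cap 35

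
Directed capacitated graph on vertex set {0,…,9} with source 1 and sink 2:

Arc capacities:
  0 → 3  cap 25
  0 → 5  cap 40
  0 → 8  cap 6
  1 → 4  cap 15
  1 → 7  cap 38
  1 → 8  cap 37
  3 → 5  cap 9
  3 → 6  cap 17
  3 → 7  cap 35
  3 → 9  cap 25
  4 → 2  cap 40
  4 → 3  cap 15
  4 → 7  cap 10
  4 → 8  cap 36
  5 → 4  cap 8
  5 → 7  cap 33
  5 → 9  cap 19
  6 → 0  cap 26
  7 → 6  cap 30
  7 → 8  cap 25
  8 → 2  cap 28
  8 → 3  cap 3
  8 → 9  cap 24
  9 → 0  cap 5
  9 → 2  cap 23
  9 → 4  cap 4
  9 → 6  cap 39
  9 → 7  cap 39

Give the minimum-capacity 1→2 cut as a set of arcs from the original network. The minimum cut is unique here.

Min-cut arcs: {(1,4), (5,4), (8,2), (9,2), (9,4)} (total capacity 78)

augment #1: 1→4→2 push 15
augment #2: 1→8→2 push 28
augment #3: 1→8→9→2 push 9
augment #4: 1→7→8→9→2 push 14
augment #5: 1→7→8→9→4→2 push 1
augment #6: 1→7→6→0→5→4→2 push 8
augment #7: 1→7→8→3→9→4→2 push 3
max flow = 78; residual-reachable set from 1 gives S-side
cut edges (S→T): {(1,4), (5,4), (8,2), (9,2), (9,4)} total cap 78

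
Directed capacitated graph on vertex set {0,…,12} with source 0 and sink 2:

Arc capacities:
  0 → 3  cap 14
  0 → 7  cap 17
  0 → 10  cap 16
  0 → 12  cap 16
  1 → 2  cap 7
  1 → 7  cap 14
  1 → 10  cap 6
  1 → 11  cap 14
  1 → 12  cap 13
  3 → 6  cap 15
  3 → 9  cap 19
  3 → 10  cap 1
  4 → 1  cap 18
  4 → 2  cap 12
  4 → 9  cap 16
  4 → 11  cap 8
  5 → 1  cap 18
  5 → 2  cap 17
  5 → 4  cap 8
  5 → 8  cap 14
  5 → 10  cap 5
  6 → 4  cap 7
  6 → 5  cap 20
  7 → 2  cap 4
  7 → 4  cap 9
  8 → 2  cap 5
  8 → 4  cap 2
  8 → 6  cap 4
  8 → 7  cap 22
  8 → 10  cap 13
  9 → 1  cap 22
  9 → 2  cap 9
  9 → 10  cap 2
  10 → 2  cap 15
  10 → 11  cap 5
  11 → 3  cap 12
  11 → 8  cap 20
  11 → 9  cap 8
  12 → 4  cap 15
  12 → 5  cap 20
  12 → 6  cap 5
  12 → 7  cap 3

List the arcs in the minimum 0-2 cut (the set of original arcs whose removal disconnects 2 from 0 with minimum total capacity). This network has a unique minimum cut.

Min-cut arcs: {(0,3), (0,10), (0,12), (7,2), (7,4)} (total capacity 59)

augment #1: 0→7→2 push 4
augment #2: 0→10→2 push 15
augment #3: 0→3→9→2 push 9
augment #4: 0→7→4→2 push 9
augment #5: 0→12→4→2 push 3
augment #6: 0→12→5→2 push 13
augment #7: 0→3→6→5→2 push 4
augment #8: 0→3→9→1→2 push 1
augment #9: 0→10→11→8→2 push 1
max flow = 59; residual-reachable set from 0 gives S-side
cut edges (S→T): {(0,3), (0,10), (0,12), (7,2), (7,4)} total cap 59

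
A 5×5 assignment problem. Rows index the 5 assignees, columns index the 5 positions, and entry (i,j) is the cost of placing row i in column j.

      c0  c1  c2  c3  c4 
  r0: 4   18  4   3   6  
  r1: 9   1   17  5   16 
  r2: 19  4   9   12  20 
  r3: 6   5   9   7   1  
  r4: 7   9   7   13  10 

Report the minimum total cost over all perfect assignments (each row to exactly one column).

Minimum assignment cost: 21

one of 3 optimal assignments: row0→col0 (cost 4), row1→col3 (cost 5), row2→col1 (cost 4), row3→col4 (cost 1), row4→col2 (cost 7)
total = 4 + 5 + 4 + 1 + 7 = 21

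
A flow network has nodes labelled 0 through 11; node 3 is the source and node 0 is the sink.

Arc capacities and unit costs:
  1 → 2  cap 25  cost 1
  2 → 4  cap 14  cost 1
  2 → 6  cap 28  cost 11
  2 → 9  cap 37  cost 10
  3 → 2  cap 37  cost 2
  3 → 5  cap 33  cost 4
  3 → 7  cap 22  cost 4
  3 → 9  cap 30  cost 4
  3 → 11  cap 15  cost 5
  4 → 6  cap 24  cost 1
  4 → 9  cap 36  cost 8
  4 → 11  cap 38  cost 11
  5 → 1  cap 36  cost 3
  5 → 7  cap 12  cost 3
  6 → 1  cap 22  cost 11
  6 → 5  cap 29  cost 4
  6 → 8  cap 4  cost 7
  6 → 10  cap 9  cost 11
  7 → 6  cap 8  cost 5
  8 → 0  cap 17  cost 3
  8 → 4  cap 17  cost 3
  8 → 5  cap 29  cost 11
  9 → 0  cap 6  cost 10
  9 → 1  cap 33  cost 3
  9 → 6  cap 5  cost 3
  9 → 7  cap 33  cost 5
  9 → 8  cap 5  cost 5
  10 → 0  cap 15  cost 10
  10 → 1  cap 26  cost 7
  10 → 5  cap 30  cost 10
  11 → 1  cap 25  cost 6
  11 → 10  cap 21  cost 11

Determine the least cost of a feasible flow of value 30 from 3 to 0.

Minimum cost for 30 units: 581

shortest-cost path #1: 3→9→8→0 push 5 @ unit cost 12 (adds 60)
shortest-cost path #2: 3→9→0 push 6 @ unit cost 14 (adds 84)
shortest-cost path #3: 3→2→4→6→8→0 push 4 @ unit cost 14 (adds 56)
shortest-cost path #4: 3→2→4→6→10→0 push 9 @ unit cost 25 (adds 225)
shortest-cost path #5: 3→11→10→0 push 6 @ unit cost 26 (adds 156)
total cost = 581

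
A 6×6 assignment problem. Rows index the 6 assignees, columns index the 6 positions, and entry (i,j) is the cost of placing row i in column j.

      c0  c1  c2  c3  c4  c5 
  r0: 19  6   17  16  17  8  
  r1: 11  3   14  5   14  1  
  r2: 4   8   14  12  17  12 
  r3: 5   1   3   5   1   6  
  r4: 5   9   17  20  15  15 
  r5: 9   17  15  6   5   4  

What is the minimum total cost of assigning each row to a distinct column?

optimal assignment: row0→col1 (cost 6), row1→col5 (cost 1), row2→col3 (cost 12), row3→col2 (cost 3), row4→col0 (cost 5), row5→col4 (cost 5)
total = 6 + 1 + 12 + 3 + 5 + 5 = 32

Minimum assignment cost: 32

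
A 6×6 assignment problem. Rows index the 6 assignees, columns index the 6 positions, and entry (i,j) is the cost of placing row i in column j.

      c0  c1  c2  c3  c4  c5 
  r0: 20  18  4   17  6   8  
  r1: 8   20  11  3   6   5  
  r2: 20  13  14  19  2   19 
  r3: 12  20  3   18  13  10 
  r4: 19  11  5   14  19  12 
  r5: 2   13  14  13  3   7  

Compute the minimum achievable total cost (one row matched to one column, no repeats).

optimal assignment: row0→col5 (cost 8), row1→col3 (cost 3), row2→col4 (cost 2), row3→col2 (cost 3), row4→col1 (cost 11), row5→col0 (cost 2)
total = 8 + 3 + 2 + 3 + 11 + 2 = 29

Minimum assignment cost: 29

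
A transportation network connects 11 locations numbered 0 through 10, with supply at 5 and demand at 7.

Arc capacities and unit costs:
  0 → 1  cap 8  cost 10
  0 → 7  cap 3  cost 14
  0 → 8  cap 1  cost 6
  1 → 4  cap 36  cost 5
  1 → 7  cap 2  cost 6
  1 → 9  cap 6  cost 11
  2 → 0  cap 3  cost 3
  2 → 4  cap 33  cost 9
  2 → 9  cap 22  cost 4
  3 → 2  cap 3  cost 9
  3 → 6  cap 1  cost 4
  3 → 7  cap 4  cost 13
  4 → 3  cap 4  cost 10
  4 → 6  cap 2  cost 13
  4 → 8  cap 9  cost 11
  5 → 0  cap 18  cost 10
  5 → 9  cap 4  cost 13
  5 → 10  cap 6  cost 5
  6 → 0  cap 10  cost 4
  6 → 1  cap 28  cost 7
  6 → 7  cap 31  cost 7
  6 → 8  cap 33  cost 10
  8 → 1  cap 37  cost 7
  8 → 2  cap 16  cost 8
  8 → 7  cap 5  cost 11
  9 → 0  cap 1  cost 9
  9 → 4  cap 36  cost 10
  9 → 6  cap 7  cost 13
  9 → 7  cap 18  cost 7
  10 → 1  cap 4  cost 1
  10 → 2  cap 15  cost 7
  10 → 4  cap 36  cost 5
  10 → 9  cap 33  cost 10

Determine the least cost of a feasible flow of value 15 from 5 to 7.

Minimum cost for 15 units: 327

shortest-cost path #1: 5→10→1→7 push 2 @ unit cost 12 (adds 24)
shortest-cost path #2: 5→9→7 push 4 @ unit cost 20 (adds 80)
shortest-cost path #3: 5→10→9→7 push 4 @ unit cost 22 (adds 88)
shortest-cost path #4: 5→0→7 push 3 @ unit cost 24 (adds 72)
shortest-cost path #5: 5→0→8→7 push 1 @ unit cost 27 (adds 27)
shortest-cost path #6: 5→0→1→10→9→7 push 1 @ unit cost 36 (adds 36)
total cost = 327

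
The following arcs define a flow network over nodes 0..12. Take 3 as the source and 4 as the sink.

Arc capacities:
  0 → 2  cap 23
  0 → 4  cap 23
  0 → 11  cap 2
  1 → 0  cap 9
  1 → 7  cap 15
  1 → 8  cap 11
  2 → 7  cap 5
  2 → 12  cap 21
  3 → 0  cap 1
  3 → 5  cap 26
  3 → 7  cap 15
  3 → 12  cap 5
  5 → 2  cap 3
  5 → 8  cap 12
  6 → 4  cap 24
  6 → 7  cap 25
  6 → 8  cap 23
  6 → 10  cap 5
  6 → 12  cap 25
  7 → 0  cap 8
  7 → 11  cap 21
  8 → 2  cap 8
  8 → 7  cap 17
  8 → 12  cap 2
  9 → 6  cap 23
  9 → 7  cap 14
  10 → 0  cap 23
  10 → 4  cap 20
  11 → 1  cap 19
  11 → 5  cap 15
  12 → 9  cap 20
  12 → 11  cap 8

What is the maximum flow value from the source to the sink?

augment #1: 3→0→4 bottleneck 1, total now 1
augment #2: 3→7→0→4 bottleneck 8, total now 9
augment #3: 3→12→9→6→4 bottleneck 5, total now 14
augment #4: 3→7→11→1→0→4 bottleneck 7, total now 21
augment #5: 3→5→2→12→9→6→4 bottleneck 3, total now 24
augment #6: 3→5→8→12→9→6→4 bottleneck 2, total now 26
augment #7: 3→5→8→2→12→9→6→4 bottleneck 8, total now 34
augment #8: 3→5→8→7→11→1→0→4 bottleneck 2, total now 36

Maximum flow value: 36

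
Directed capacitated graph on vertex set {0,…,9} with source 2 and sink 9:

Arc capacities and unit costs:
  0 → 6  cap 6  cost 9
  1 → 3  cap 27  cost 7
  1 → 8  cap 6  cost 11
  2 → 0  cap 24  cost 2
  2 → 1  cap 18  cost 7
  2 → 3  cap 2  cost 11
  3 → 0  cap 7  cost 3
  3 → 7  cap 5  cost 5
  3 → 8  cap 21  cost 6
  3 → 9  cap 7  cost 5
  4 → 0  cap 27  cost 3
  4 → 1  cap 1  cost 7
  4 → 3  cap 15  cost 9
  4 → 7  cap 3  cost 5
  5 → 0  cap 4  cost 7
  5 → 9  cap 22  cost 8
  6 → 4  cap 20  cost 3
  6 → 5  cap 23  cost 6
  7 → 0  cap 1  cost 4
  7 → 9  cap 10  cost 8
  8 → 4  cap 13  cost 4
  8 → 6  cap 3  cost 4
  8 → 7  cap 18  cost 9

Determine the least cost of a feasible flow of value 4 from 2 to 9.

Minimum cost for 4 units: 70

shortest-cost path #1: 2→3→9 push 2 @ unit cost 16 (adds 32)
shortest-cost path #2: 2→1→3→9 push 2 @ unit cost 19 (adds 38)
total cost = 70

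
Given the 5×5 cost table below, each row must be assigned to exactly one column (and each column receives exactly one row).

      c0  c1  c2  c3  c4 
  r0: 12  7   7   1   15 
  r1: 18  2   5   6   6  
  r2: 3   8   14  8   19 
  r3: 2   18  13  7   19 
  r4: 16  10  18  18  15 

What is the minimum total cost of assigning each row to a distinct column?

Minimum assignment cost: 31

optimal assignment: row0→col3 (cost 1), row1→col2 (cost 5), row2→col1 (cost 8), row3→col0 (cost 2), row4→col4 (cost 15)
total = 1 + 5 + 8 + 2 + 15 = 31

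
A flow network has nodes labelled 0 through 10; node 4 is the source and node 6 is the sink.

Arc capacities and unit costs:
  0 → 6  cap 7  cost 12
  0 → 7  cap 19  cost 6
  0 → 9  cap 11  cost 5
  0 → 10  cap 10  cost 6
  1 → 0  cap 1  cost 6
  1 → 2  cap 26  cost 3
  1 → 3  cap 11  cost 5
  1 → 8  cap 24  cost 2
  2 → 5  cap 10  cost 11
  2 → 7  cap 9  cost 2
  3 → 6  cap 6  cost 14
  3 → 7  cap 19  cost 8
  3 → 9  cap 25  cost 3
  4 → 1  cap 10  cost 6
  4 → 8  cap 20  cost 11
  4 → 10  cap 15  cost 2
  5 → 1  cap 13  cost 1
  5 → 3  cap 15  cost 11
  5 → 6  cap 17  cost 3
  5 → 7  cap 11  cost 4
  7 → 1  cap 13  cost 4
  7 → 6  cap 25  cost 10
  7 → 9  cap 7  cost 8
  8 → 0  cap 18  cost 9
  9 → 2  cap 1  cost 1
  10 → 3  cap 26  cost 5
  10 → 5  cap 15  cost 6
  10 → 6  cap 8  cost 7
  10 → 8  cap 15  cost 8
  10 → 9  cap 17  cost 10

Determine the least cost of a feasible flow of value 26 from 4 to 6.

shortest-cost path #1: 4→10→6 push 8 @ unit cost 9 (adds 72)
shortest-cost path #2: 4→10→5→6 push 7 @ unit cost 11 (adds 77)
shortest-cost path #3: 4→1→2→7→6 push 9 @ unit cost 21 (adds 189)
shortest-cost path #4: 4→1→2→5→6 push 1 @ unit cost 23 (adds 23)
shortest-cost path #5: 4→8→0→6 push 1 @ unit cost 32 (adds 32)
total cost = 393

Minimum cost for 26 units: 393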